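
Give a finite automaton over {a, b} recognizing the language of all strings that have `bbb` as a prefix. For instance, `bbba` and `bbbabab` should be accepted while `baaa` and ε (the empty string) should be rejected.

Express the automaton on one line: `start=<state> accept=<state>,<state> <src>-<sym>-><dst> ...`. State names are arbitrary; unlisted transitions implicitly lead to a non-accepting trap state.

Walk along `bbb` while the input agrees: from q0 take `b` to q1, and so on. Any deviation drops to the rejecting sink q4. Once q3 is reached the prefix is confirmed and every continuation is accepted.
5 states suffice.
        a   b  
>  q0   q4  q1 
   q1   q4  q2 
   q2   q4  q3 
 * q3   q3  q3 
   q4   q4  q4 
(> = start, * = accepting)

start=q0 accept=q3 q0-a->q4 q0-b->q1 q1-a->q4 q1-b->q2 q2-a->q4 q2-b->q3 q3-a->q3 q3-b->q3 q4-a->q4 q4-b->q4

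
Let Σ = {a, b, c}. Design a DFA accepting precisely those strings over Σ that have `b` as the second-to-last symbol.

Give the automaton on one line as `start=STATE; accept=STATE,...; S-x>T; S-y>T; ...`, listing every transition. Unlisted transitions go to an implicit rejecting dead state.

A DFA must remember the last 2 symbols (since which symbol is second-to-last isn't known until the input ends). Use one state per possible window of the last ≤2 symbols; accept from those whose window starts with `b`.
          a    b    c  
>  q0     q1   q2   q3 
   q1     q4   q5   q6 
   q2     q7   q8   q9 
   q3    q10  q11  q12 
   q4     q4   q5   q6 
   q5     q7   q8   q9 
   q6    q10  q11  q12 
 * q7     q4   q5   q6 
 * q8     q7   q8   q9 
 * q9    q10  q11  q12 
   q10    q4   q5   q6 
   q11    q7   q8   q9 
   q12   q10  q11  q12 
(> = start, * = accepting)

start=q0; accept=q7,q8,q9; q0-a>q1; q0-b>q2; q0-c>q3; q1-a>q4; q1-b>q5; q1-c>q6; q2-a>q7; q2-b>q8; q2-c>q9; q3-a>q10; q3-b>q11; q3-c>q12; q4-a>q4; q4-b>q5; q4-c>q6; q5-a>q7; q5-b>q8; q5-c>q9; q6-a>q10; q6-b>q11; q6-c>q12; q7-a>q4; q7-b>q5; q7-c>q6; q8-a>q7; q8-b>q8; q8-c>q9; q9-a>q10; q9-b>q11; q9-c>q12; q10-a>q4; q10-b>q5; q10-c>q6; q11-a>q7; q11-b>q8; q11-c>q9; q12-a>q10; q12-b>q11; q12-c>q12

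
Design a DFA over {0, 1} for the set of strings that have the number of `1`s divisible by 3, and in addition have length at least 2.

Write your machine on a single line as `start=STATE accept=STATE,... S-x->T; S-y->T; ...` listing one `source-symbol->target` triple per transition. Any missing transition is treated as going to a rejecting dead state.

start=q0; accept=q3,q6; q0-0->q1; q0-1->q2; q1-0->q3; q1-1->q4; q2-0->q4; q2-1->q5; q3-0->q6; q3-1->q7; q4-0->q7; q4-1->q8; q5-0->q8; q5-1->q6; q6-0->q6; q6-1->q7; q7-0->q7; q7-1->q8; q8-0->q8; q8-1->q6

Handle the two conditions separately and then intersect. The first has 3 states tracking the count of `1`s modulo 3; the second has 4 states tracking the input length, saturating at 3. A product state is a pair (one from each), accepting exactly when both do.
9 states suffice.
        0   1  
>  q0   q1  q2 
   q1   q3  q4 
   q2   q4  q5 
 * q3   q6  q7 
   q4   q7  q8 
   q5   q8  q6 
 * q6   q6  q7 
   q7   q7  q8 
   q8   q8  q6 
(> = start, * = accepting)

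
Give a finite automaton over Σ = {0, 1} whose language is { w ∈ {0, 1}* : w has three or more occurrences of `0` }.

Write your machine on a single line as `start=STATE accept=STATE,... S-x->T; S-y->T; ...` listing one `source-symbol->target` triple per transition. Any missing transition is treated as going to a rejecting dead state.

Count `0`s, saturating at 4: states q0 through q3 mean 0 through 3 `0`s seen; q4 means more than 3. Each `0` increments (capped at q4); other symbols loop. Accept from {q3, q4}.
With 5 states:
        0   1  
>  q0   q1  q0 
   q1   q2  q1 
   q2   q3  q2 
 * q3   q4  q3 
 * q4   q4  q4 
(> = start, * = accepting)

start=q0; accept=q3,q4; q0-0->q1; q0-1->q0; q1-0->q2; q1-1->q1; q2-0->q3; q2-1->q2; q3-0->q4; q3-1->q3; q4-0->q4; q4-1->q4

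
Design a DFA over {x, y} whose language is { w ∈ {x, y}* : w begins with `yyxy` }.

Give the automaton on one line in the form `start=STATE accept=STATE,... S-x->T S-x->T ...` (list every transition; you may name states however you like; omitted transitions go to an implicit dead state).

start=q0 accept=q4 q0-x->q5 q0-y->q1 q1-x->q5 q1-y->q2 q2-x->q3 q2-y->q5 q3-x->q5 q3-y->q4 q4-x->q4 q4-y->q4 q5-x->q5 q5-y->q5

Walk along `yyxy` while the input agrees: from q0 take `y` to q1, and so on. Any deviation drops to the rejecting sink q5. Once q4 is reached the prefix is confirmed and every continuation is accepted.
A 6-state machine:
        x   y  
>  q0   q5  q1 
   q1   q5  q2 
   q2   q3  q5 
   q3   q5  q4 
 * q4   q4  q4 
   q5   q5  q5 
(> = start, * = accepting)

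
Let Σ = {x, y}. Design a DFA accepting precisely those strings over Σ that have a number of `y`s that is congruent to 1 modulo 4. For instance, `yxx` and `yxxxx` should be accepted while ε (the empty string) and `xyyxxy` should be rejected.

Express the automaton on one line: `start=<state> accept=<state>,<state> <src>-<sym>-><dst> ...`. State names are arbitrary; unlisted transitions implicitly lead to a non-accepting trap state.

Keep the running count of `y`s modulo 4: each `y` advances along the cycle q0 → q1 → q2 → q3 → q0 while other symbols loop. Accept at q1.
        x   y  
>  q0   q0  q1 
 * q1   q1  q2 
   q2   q2  q3 
   q3   q3  q0 
(> = start, * = accepting)

start=q0 accept=q1 q0-x->q0 q0-y->q1 q1-x->q1 q1-y->q2 q2-x->q2 q2-y->q3 q3-x->q3 q3-y->q0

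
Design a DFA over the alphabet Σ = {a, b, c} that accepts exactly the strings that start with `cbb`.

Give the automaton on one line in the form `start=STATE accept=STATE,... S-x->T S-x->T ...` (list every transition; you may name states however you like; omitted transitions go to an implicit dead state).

Check the first 3 symbols one by one: q0 through q2 record how many have matched `cbb` so far; any wrong symbol goes to the dead state q4. After all 3 match we enter the accepting sink q3.
        a   b   c  
>  q0   q4  q4  q1 
   q1   q4  q2  q4 
   q2   q4  q3  q4 
 * q3   q3  q3  q3 
   q4   q4  q4  q4 
(> = start, * = accepting)

start=q0 accept=q3 q0-a->q4 q0-b->q4 q0-c->q1 q1-a->q4 q1-b->q2 q1-c->q4 q2-a->q4 q2-b->q3 q2-c->q4 q3-a->q3 q3-b->q3 q3-c->q3 q4-a->q4 q4-b->q4 q4-c->q4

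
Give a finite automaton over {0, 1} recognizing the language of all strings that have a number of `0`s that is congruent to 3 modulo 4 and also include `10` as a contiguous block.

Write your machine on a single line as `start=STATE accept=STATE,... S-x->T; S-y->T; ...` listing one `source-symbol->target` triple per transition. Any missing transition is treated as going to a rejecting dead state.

start=s0; accept=s8; s0-0->s1; s0-1->s2; s1-0->s3; s1-1->s4; s2-0->s4; s2-1->s2; s3-0->s5; s3-1->s6; s4-0->s6; s4-1->s4; s5-0->s0; s5-1->s7; s6-0->s8; s6-1->s6; s7-0->s2; s7-1->s7; s8-0->s2; s8-1->s8

Build one automaton per condition and run them in lockstep. One (4 states) tracks the count of `0`s modulo 4; the other (3 states) tracks whether and how much of `10` has been seen. Each combined state is a pair, one component from each; accept when both components accept. After merging equivalent states the machine shrinks.
With 9 states:
        0   1  
>  s0   s1  s2 
   s1   s3  s4 
   s2   s4  s2 
   s3   s5  s6 
   s4   s6  s4 
   s5   s0  s7 
   s6   s8  s6 
   s7   s2  s7 
 * s8   s2  s8 
(> = start, * = accepting)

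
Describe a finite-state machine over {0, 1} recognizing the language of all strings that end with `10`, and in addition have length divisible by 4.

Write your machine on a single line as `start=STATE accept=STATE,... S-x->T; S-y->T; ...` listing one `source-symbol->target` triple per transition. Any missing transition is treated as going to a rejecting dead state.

start=s0; accept=s5; s0-0->s1; s0-1->s1; s1-0->s2; s1-1->s2; s2-0->s3; s2-1->s4; s3-0->s0; s3-1->s0; s4-0->s5; s4-1->s0; s5-0->s1; s5-1->s1

Build one automaton per condition and run them in lockstep. The first has 3 states tracking how much of the suffix `10` has currently been matched; the second has 4 states tracking the input length modulo 4. A product state is a pair (one from each), accepting exactly when both do. After merging equivalent states the machine shrinks.
        0   1  
>  s0   s1  s1 
   s1   s2  s2 
   s2   s3  s4 
   s3   s0  s0 
   s4   s5  s0 
 * s5   s1  s1 
(> = start, * = accepting)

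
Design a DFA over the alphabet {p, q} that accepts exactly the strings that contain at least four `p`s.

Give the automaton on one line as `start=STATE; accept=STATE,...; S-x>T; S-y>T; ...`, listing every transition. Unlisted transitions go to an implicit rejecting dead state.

Only the number of `p`s matters, and only up to 5. Make a chain S0 → S1 → S2 → S3 → S4 → S5 advanced by each `p` (with S5 absorbing); every other symbol self-loops. The accepting set is {S4, S5}.
6 states suffice.
        p   q  
>  S0   S1  S0 
   S1   S2  S1 
   S2   S3  S2 
   S3   S4  S3 
 * S4   S5  S4 
 * S5   S5  S5 
(> = start, * = accepting)

start=S0; accept=S4,S5; S0-p>S1; S0-q>S0; S1-p>S2; S1-q>S1; S2-p>S3; S2-q>S2; S3-p>S4; S3-q>S3; S4-p>S5; S4-q>S4; S5-p>S5; S5-q>S5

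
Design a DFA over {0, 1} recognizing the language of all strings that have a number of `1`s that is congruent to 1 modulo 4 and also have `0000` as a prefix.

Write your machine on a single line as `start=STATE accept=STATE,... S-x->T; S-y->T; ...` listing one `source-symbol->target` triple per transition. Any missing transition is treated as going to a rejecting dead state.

Handle the two conditions separately and then intersect. One (4 states) tracks the count of `1`s modulo 4; the other (6 states) tracks whether the input so far still matches the prefix `0000`. Each combined state is a pair, one component from each; accept when both components accept.
12 states suffice.
          0    1  
>  S0     S1   S2 
   S1     S3   S2 
   S2     S2   S4 
   S3     S5   S2 
   S4     S4   S6 
   S5     S7   S2 
   S6     S6   S8 
   S7     S7   S9 
   S8     S8   S2 
 * S9     S9  S10 
   S10   S10  S11 
   S11   S11   S7 
(> = start, * = accepting)

start=S0; accept=S9; S0-0->S1; S0-1->S2; S1-0->S3; S1-1->S2; S2-0->S2; S2-1->S4; S3-0->S5; S3-1->S2; S4-0->S4; S4-1->S6; S5-0->S7; S5-1->S2; S6-0->S6; S6-1->S8; S7-0->S7; S7-1->S9; S8-0->S8; S8-1->S2; S9-0->S9; S9-1->S10; S10-0->S10; S10-1->S11; S11-0->S11; S11-1->S7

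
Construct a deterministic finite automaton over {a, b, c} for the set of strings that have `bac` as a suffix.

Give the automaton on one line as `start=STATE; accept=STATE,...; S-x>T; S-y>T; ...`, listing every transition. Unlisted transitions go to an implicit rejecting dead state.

start=S0; accept=S3; S0-a>S0; S0-b>S1; S0-c>S0; S1-a>S2; S1-b>S1; S1-c>S0; S2-a>S0; S2-b>S1; S2-c>S3; S3-a>S0; S3-b>S1; S3-c>S0

Let each state record the length of the longest suffix of the input read so far that is also a prefix of `bac`. S1 means the last symbol is `b`; S2 means the last 2 symbols are `ba`; S3 means the last 3 symbols are `bac`. Accept only at S3, where the string currently ends in `bac`.
With 4 states:
        a   b   c  
>  S0   S0  S1  S0 
   S1   S2  S1  S0 
   S2   S0  S1  S3 
 * S3   S0  S1  S0 
(> = start, * = accepting)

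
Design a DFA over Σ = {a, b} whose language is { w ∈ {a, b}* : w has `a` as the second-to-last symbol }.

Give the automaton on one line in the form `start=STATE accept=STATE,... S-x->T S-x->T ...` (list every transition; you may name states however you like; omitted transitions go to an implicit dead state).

Because acceptance depends on a position counted from the end, the machine has to buffer the most recent 2 symbols. Make each state the string of the last up-to-2 symbols read; on input `x` shift the window left and append `x`. Accept when the buffered window has length 2 and begins with `a`.
With 7 states:
        a   b  
>  q0   q1  q2 
   q1   q3  q4 
   q2   q5  q6 
 * q3   q3  q4 
 * q4   q5  q6 
   q5   q3  q4 
   q6   q5  q6 
(> = start, * = accepting)

start=q0 accept=q3,q4 q0-a->q1 q0-b->q2 q1-a->q3 q1-b->q4 q2-a->q5 q2-b->q6 q3-a->q3 q3-b->q4 q4-a->q5 q4-b->q6 q5-a->q3 q5-b->q4 q6-a->q5 q6-b->q6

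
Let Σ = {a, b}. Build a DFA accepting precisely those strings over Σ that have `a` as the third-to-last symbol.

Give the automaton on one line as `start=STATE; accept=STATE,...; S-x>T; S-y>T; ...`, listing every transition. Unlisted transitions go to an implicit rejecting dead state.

A DFA must remember the last 3 symbols (since which symbol is third-to-last isn't known until the input ends). Use one state per possible window of the last ≤3 symbols; accept from those whose window starts with `a`.
A 15-state machine:
          a    b  
>  q0     q1   q2 
   q1     q3   q4 
   q2     q5   q6 
   q3     q7   q8 
   q4     q9  q10 
   q5    q11  q12 
   q6    q13  q14 
 * q7     q7   q8 
 * q8     q9  q10 
 * q9    q11  q12 
 * q10   q13  q14 
   q11    q7   q8 
   q12    q9  q10 
   q13   q11  q12 
   q14   q13  q14 
(> = start, * = accepting)

start=q0; accept=q7,q8,q9,q10; q0-a>q1; q0-b>q2; q1-a>q3; q1-b>q4; q2-a>q5; q2-b>q6; q3-a>q7; q3-b>q8; q4-a>q9; q4-b>q10; q5-a>q11; q5-b>q12; q6-a>q13; q6-b>q14; q7-a>q7; q7-b>q8; q8-a>q9; q8-b>q10; q9-a>q11; q9-b>q12; q10-a>q13; q10-b>q14; q11-a>q7; q11-b>q8; q12-a>q9; q12-b>q10; q13-a>q11; q13-b>q12; q14-a>q13; q14-b>q14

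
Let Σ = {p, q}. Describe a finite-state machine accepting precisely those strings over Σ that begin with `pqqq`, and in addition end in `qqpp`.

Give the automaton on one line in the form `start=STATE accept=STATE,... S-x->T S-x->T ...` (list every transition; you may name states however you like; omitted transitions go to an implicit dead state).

Run two small machines in parallel and take their product. One (6 states) tracks whether the input so far still matches the prefix `pqqq`; the other (5 states) tracks how much of the suffix `qqpp` has currently been matched. Each combined state is a pair, one component from each; accept when both components accept. Equivalent product states are then merged.
10 states suffice.
       p  q 
>  A   B  C 
   B   C  D 
   C   C  C 
   D   C  E 
   E   C  F 
   F   G  F 
   G   H  I 
 * H   J  I 
   I   J  F 
   J   J  I 
(> = start, * = accepting)

start=A accept=H A-p->B A-q->C B-p->C B-q->D C-p->C C-q->C D-p->C D-q->E E-p->C E-q->F F-p->G F-q->F G-p->H G-q->I H-p->J H-q->I I-p->J I-q->F J-p->J J-q->I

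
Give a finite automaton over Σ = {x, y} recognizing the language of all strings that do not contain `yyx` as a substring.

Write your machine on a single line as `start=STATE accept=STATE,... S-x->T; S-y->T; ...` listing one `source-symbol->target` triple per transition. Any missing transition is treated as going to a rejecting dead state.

Track partial matches of the forbidden pattern `yyx`. State q3 is a dead state reached once `yyx` has occurred; every other state accepts. q0 means no part of `yyx` is currently matched.
A 4-state machine:
        x   y  
>* q0   q0  q1 
 * q1   q0  q2 
 * q2   q3  q2 
   q3   q3  q3 
(> = start, * = accepting)

start=q0; accept=q0,q1,q2; q0-x->q0; q0-y->q1; q1-x->q0; q1-y->q2; q2-x->q3; q2-y->q2; q3-x->q3; q3-y->q3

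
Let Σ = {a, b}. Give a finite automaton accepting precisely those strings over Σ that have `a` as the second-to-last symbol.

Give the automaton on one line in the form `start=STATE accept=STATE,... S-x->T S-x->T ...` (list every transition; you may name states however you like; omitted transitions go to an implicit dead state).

start=S0 accept=S3,S4 S0-a->S1 S0-b->S2 S1-a->S3 S1-b->S4 S2-a->S5 S2-b->S6 S3-a->S3 S3-b->S4 S4-a->S5 S4-b->S6 S5-a->S3 S5-b->S4 S6-a->S5 S6-b->S6

A DFA must remember the last 2 symbols (since which symbol is second-to-last isn't known until the input ends). Use one state per possible window of the last ≤2 symbols; accept from those whose window starts with `a`.
        a   b  
>  S0   S1  S2 
   S1   S3  S4 
   S2   S5  S6 
 * S3   S3  S4 
 * S4   S5  S6 
   S5   S3  S4 
   S6   S5  S6 
(> = start, * = accepting)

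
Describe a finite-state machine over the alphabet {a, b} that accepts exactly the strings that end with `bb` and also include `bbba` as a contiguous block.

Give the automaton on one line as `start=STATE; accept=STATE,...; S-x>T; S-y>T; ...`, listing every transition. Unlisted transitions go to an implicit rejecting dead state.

start=q0; accept=q6; q0-a>q0; q0-b>q1; q1-a>q0; q1-b>q2; q2-a>q0; q2-b>q3; q3-a>q4; q3-b>q3; q4-a>q4; q4-b>q5; q5-a>q4; q5-b>q6; q6-a>q4; q6-b>q6

Handle the two conditions separately and then intersect. The first has 3 states tracking how much of the suffix `bb` has currently been matched; the second has 5 states tracking whether and how much of `bbba` has been seen. A product state is a pair (one from each), accepting exactly when both do.
        a   b  
>  q0   q0  q1 
   q1   q0  q2 
   q2   q0  q3 
   q3   q4  q3 
   q4   q4  q5 
   q5   q4  q6 
 * q6   q4  q6 
(> = start, * = accepting)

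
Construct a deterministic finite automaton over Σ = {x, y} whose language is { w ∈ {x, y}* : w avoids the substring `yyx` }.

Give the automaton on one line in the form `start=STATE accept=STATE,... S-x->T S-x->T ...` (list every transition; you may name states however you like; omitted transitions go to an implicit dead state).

start=q0 accept=q0,q1,q2 q0-x->q0 q0-y->q1 q1-x->q0 q1-y->q2 q2-x->q3 q2-y->q2 q3-x->q3 q3-y->q3

Track partial matches of the forbidden pattern `yyx`. State q3 is a dead state reached once `yyx` has occurred; every other state accepts. q0 means no part of `yyx` is currently matched.
A 4-state machine:
        x   y  
>* q0   q0  q1 
 * q1   q0  q2 
 * q2   q3  q2 
   q3   q3  q3 
(> = start, * = accepting)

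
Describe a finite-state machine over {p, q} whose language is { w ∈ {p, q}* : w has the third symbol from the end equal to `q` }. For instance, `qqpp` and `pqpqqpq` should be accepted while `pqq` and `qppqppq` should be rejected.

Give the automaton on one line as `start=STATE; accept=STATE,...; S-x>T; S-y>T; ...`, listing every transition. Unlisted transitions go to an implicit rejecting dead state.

start=s0; accept=s11,s12,s13,s14; s0-p>s1; s0-q>s2; s1-p>s3; s1-q>s4; s2-p>s5; s2-q>s6; s3-p>s7; s3-q>s8; s4-p>s9; s4-q>s10; s5-p>s11; s5-q>s12; s6-p>s13; s6-q>s14; s7-p>s7; s7-q>s8; s8-p>s9; s8-q>s10; s9-p>s11; s9-q>s12; s10-p>s13; s10-q>s14; s11-p>s7; s11-q>s8; s12-p>s9; s12-q>s10; s13-p>s11; s13-q>s12; s14-p>s13; s14-q>s14

A DFA must remember the last 3 symbols (since which symbol is third-to-last isn't known until the input ends). Use one state per possible window of the last ≤3 symbols; accept from those whose window starts with `q`.
          p    q  
>  s0     s1   s2 
   s1     s3   s4 
   s2     s5   s6 
   s3     s7   s8 
   s4     s9  s10 
   s5    s11  s12 
   s6    s13  s14 
   s7     s7   s8 
   s8     s9  s10 
   s9    s11  s12 
   s10   s13  s14 
 * s11    s7   s8 
 * s12    s9  s10 
 * s13   s11  s12 
 * s14   s13  s14 
(> = start, * = accepting)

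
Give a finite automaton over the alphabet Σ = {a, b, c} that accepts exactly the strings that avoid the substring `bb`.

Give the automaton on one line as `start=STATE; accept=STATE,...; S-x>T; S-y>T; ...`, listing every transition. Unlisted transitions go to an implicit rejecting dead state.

start=S0; accept=S0,S1; S0-a>S0; S0-b>S1; S0-c>S0; S1-a>S0; S1-b>S2; S1-c>S0; S2-a>S2; S2-b>S2; S2-c>S2

Track partial matches of the forbidden pattern `bb`. State S2 is a dead state reached once `bb` has occurred; every other state accepts. S0 means no part of `bb` is currently matched.
        a   b   c  
>* S0   S0  S1  S0 
 * S1   S0  S2  S0 
   S2   S2  S2  S2 
(> = start, * = accepting)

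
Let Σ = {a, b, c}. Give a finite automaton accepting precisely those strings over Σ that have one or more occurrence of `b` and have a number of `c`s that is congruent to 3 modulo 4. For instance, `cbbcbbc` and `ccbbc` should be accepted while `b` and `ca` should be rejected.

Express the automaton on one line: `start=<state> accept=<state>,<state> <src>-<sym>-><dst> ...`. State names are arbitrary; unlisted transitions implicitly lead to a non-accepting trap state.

start=q0 accept=q10,q11 q0-a->q0 q0-b->q1 q0-c->q2 q1-a->q1 q1-b->q3 q1-c->q4 q2-a->q2 q2-b->q4 q2-c->q5 q3-a->q3 q3-b->q3 q3-c->q6 q4-a->q4 q4-b->q6 q4-c->q7 q5-a->q5 q5-b->q7 q5-c->q8 q6-a->q6 q6-b->q6 q6-c->q9 q7-a->q7 q7-b->q9 q7-c->q10 q8-a->q8 q8-b->q10 q8-c->q0 q9-a->q9 q9-b->q9 q9-c->q11 q10-a->q10 q10-b->q11 q10-c->q1 q11-a->q11 q11-b->q11 q11-c->q3

Build one automaton per condition and run them in lockstep. The first has 3 states tracking the count of `b`s, saturating at 2; the second has 4 states tracking the count of `c`s modulo 4. A product state is a pair (one from each), accepting exactly when both do.
          a    b    c  
>  q0     q0   q1   q2 
   q1     q1   q3   q4 
   q2     q2   q4   q5 
   q3     q3   q3   q6 
   q4     q4   q6   q7 
   q5     q5   q7   q8 
   q6     q6   q6   q9 
   q7     q7   q9  q10 
   q8     q8  q10   q0 
   q9     q9   q9  q11 
 * q10   q10  q11   q1 
 * q11   q11  q11   q3 
(> = start, * = accepting)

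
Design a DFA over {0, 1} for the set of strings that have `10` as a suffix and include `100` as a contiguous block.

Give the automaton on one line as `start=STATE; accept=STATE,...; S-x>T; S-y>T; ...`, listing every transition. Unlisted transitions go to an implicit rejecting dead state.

start=A; accept=F; A-0>A; A-1>B; B-0>C; B-1>B; C-0>D; C-1>B; D-0>D; D-1>E; E-0>F; E-1>E; F-0>D; F-1>E

Build one automaton per condition and run them in lockstep. The first has 3 states tracking how much of the suffix `10` has currently been matched; the second has 4 states tracking whether and how much of `100` has been seen. A product state is a pair (one from each), accepting exactly when both do.
6 states suffice.
       0  1 
>  A   A  B 
   B   C  B 
   C   D  B 
   D   D  E 
   E   F  E 
 * F   D  E 
(> = start, * = accepting)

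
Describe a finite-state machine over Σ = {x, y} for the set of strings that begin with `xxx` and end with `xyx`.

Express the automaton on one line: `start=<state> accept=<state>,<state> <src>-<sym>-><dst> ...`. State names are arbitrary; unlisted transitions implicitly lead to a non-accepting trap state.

start=s0 accept=s6 s0-x->s1 s0-y->s2 s1-x->s3 s1-y->s2 s2-x->s2 s2-y->s2 s3-x->s4 s3-y->s2 s4-x->s4 s4-y->s5 s5-x->s6 s5-y->s7 s6-x->s4 s6-y->s5 s7-x->s4 s7-y->s7

Handle the two conditions separately and then intersect. The first has 5 states tracking whether the input so far still matches the prefix `xxx`; the second has 4 states tracking how much of the suffix `xyx` has currently been matched. A product state is a pair (one from each), accepting exactly when both do. Equivalent product states are then merged.
An 8-state machine:
        x   y  
>  s0   s1  s2 
   s1   s3  s2 
   s2   s2  s2 
   s3   s4  s2 
   s4   s4  s5 
   s5   s6  s7 
 * s6   s4  s5 
   s7   s4  s7 
(> = start, * = accepting)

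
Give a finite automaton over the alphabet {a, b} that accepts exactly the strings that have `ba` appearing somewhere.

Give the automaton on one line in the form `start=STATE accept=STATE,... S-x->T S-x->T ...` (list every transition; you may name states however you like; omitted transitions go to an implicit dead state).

States q0..q1 record the length of the longest prefix of `ba` that matches the current input suffix. Reaching q2 means `ba` has been seen, and we stay there forever. Accept from q2.
3 states suffice.
        a   b  
>  q0   q0  q1 
   q1   q2  q1 
 * q2   q2  q2 
(> = start, * = accepting)

start=q0 accept=q2 q0-a->q0 q0-b->q1 q1-a->q2 q1-b->q1 q2-a->q2 q2-b->q2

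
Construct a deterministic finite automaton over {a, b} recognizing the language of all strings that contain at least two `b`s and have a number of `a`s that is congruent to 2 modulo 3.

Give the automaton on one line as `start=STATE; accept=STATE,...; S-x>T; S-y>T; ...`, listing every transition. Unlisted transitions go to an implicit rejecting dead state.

Handle the two conditions separately and then intersect. The first has 4 states tracking the count of `b`s, saturating at 3; the second has 3 states tracking the count of `a`s modulo 3. A product state is a pair (one from each), accepting exactly when both do.
          a    b  
>  S0     S1   S2 
   S1     S3   S4 
   S2     S4   S5 
   S3     S0   S6 
   S4     S6   S7 
   S5     S7   S8 
   S6     S2   S9 
   S7     S9  S10 
   S8    S10   S8 
 * S9     S5  S11 
   S10   S11  S10 
 * S11    S8  S11 
(> = start, * = accepting)

start=S0; accept=S9,S11; S0-a>S1; S0-b>S2; S1-a>S3; S1-b>S4; S2-a>S4; S2-b>S5; S3-a>S0; S3-b>S6; S4-a>S6; S4-b>S7; S5-a>S7; S5-b>S8; S6-a>S2; S6-b>S9; S7-a>S9; S7-b>S10; S8-a>S10; S8-b>S8; S9-a>S5; S9-b>S11; S10-a>S11; S10-b>S10; S11-a>S8; S11-b>S11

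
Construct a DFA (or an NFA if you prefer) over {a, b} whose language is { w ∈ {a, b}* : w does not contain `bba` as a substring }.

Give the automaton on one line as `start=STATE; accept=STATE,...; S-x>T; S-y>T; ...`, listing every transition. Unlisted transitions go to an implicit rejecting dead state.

This is the complement of 'contains `bba`'. Use the same substring-matching states — S0 through S3 holding how much of `bba` has just been matched — but flip the accepting set: everything except the trap S3 accepts.
With 4 states:
        a   b  
>* S0   S0  S1 
 * S1   S0  S2 
 * S2   S3  S2 
   S3   S3  S3 
(> = start, * = accepting)

start=S0; accept=S0,S1,S2; S0-a>S0; S0-b>S1; S1-a>S0; S1-b>S2; S2-a>S3; S2-b>S2; S3-a>S3; S3-b>S3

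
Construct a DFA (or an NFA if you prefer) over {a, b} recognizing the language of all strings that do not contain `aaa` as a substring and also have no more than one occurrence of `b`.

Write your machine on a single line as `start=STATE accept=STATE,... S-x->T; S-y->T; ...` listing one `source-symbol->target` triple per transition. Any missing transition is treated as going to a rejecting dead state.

start=q0; accept=q0,q1,q2,q3,q4,q6; q0-a->q1; q0-b->q2; q1-a->q3; q1-b->q2; q2-a->q4; q2-b->q5; q3-a->q5; q3-b->q2; q4-a->q6; q4-b->q5; q5-a->q5; q5-b->q5; q6-a->q5; q6-b->q5

Handle the two conditions separately and then intersect. The first has 4 states tracking partial matches of the forbidden pattern `aaa`; the second has 3 states tracking the count of `b`s, saturating at 2. A product state is a pair (one from each), accepting exactly when both do. Equivalent product states are then merged.
7 states suffice.
        a   b  
>* q0   q1  q2 
 * q1   q3  q2 
 * q2   q4  q5 
 * q3   q5  q2 
 * q4   q6  q5 
   q5   q5  q5 
 * q6   q5  q5 
(> = start, * = accepting)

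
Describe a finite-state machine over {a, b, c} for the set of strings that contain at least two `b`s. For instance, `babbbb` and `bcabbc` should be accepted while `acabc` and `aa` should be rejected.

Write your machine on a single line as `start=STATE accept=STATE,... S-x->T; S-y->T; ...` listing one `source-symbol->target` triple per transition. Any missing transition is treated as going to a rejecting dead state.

Count `b`s, saturating at 3: states q0 through q2 mean 0 through 2 `b`s seen; q3 means more than 2. Each `b` increments (capped at q3); other symbols loop. Accept from {q2, q3}.
With 4 states:
        a   b   c  
>  q0   q0  q1  q0 
   q1   q1  q2  q1 
 * q2   q2  q3  q2 
 * q3   q3  q3  q3 
(> = start, * = accepting)

start=q0; accept=q2,q3; q0-a->q0; q0-b->q1; q0-c->q0; q1-a->q1; q1-b->q2; q1-c->q1; q2-a->q2; q2-b->q3; q2-c->q2; q3-a->q3; q3-b->q3; q3-c->q3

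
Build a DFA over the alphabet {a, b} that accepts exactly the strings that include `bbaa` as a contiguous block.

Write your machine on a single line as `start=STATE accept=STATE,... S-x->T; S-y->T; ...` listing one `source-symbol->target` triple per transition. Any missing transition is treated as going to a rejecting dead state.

start=S0; accept=S4; S0-a->S0; S0-b->S1; S1-a->S0; S1-b->S2; S2-a->S3; S2-b->S2; S3-a->S4; S3-b->S1; S4-a->S4; S4-b->S4

Track how much of `bbaa` has been matched so far: state S0 is no progress, S4 is the absorbing accept state reached once `bbaa` has occurred. Intermediate states record partial matches; on a mismatch, fall back to the longest reusable overlap.
5 states suffice.
        a   b  
>  S0   S0  S1 
   S1   S0  S2 
   S2   S3  S2 
   S3   S4  S1 
 * S4   S4  S4 
(> = start, * = accepting)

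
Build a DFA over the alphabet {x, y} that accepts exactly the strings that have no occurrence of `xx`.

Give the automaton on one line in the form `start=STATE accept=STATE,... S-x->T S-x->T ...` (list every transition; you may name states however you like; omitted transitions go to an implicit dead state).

start=q0 accept=q0,q1 q0-x->q1 q0-y->q0 q1-x->q2 q1-y->q0 q2-x->q2 q2-y->q2

This is the complement of 'contains `xx`'. Use the same substring-matching states — q0 through q2 holding how much of `xx` has just been matched — but flip the accepting set: everything except the trap q2 accepts.
With 3 states:
        x   y  
>* q0   q1  q0 
 * q1   q2  q0 
   q2   q2  q2 
(> = start, * = accepting)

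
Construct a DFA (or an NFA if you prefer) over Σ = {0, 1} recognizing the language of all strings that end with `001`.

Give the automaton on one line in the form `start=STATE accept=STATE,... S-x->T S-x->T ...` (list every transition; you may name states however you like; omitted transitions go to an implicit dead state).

Remember how much of `001` the current input suffix matches. State q0 means no match yet; q1 means the last symbol is `0`; q2 means the last 2 symbols are `00`; q3 means the last 3 symbols are `001`. Only q3 accepts. On a mismatch, fall back to the longest proper suffix that is still a prefix of `001`.
4 states suffice.
        0   1  
>  q0   q1  q0 
   q1   q2  q0 
   q2   q2  q3 
 * q3   q1  q0 
(> = start, * = accepting)

start=q0 accept=q3 q0-0->q1 q0-1->q0 q1-0->q2 q1-1->q0 q2-0->q2 q2-1->q3 q3-0->q1 q3-1->q0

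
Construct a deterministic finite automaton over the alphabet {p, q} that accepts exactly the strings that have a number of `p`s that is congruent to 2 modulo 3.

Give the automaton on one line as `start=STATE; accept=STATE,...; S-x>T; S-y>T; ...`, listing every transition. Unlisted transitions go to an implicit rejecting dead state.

start=s0; accept=s2; s0-p>s1; s0-q>s0; s1-p>s2; s1-q>s1; s2-p>s0; s2-q>s2

The only thing that matters is how many `p`s have appeared, reduced mod 3. Use one state per residue: s0 for 0, …, s2 for 2. Reading `p` moves to the next residue; anything else stays put. s2 is accepting.
A 3-state machine:
        p   q  
>  s0   s1  s0 
   s1   s2  s1 
 * s2   s0  s2 
(> = start, * = accepting)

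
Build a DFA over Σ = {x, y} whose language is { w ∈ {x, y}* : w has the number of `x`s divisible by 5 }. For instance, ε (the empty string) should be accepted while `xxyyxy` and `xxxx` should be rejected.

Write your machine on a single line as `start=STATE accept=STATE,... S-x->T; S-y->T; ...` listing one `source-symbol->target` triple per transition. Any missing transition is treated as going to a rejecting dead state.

Keep the running count of `x`s modulo 5: each `x` advances along the cycle q0 → q1 → q2 → q3 → q4 → q0 while other symbols loop. Accept at q0.
        x   y  
>* q0   q1  q0 
   q1   q2  q1 
   q2   q3  q2 
   q3   q4  q3 
   q4   q0  q4 
(> = start, * = accepting)

start=q0; accept=q0; q0-x->q1; q0-y->q0; q1-x->q2; q1-y->q1; q2-x->q3; q2-y->q2; q3-x->q4; q3-y->q3; q4-x->q0; q4-y->q4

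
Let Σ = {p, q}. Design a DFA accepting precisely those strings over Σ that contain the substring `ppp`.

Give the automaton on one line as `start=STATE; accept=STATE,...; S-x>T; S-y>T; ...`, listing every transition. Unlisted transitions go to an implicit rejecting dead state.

Track how much of `ppp` has been matched so far: state S0 is no progress, S3 is the absorbing accept state reached once `ppp` has occurred. Intermediate states record partial matches; on a mismatch, fall back to the longest reusable overlap.
A 4-state machine:
        p   q  
>  S0   S1  S0 
   S1   S2  S0 
   S2   S3  S0 
 * S3   S3  S3 
(> = start, * = accepting)

start=S0; accept=S3; S0-p>S1; S0-q>S0; S1-p>S2; S1-q>S0; S2-p>S3; S2-q>S0; S3-p>S3; S3-q>S3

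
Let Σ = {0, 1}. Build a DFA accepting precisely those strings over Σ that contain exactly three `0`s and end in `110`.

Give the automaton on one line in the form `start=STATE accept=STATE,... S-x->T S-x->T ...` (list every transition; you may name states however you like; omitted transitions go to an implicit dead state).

Run two small machines in parallel and take their product. The first has 5 states tracking the count of `0`s, saturating at 4; the second has 4 states tracking how much of the suffix `110` has currently been matched. A product state is a pair (one from each), accepting exactly when both do. Minimizing collapses redundant product states.
A 7-state machine:
        0   1  
>  s0   s1  s0 
   s1   s2  s1 
   s2   s3  s4 
   s3   s3  s3 
   s4   s3  s5 
   s5   s6  s5 
 * s6   s3  s3 
(> = start, * = accepting)

start=s0 accept=s6 s0-0->s1 s0-1->s0 s1-0->s2 s1-1->s1 s2-0->s3 s2-1->s4 s3-0->s3 s3-1->s3 s4-0->s3 s4-1->s5 s5-0->s6 s5-1->s5 s6-0->s3 s6-1->s3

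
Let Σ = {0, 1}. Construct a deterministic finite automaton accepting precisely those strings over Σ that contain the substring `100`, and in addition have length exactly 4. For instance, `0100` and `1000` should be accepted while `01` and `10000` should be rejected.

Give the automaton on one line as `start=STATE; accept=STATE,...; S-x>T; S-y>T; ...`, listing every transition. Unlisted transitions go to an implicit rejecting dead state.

Run two small machines in parallel and take their product. One (4 states) tracks whether and how much of `100` has been seen; the other (6 states) tracks the input length, saturating at 5. Each combined state is a pair, one component from each; accept when both components accept. Minimizing collapses redundant product states.
A 9-state machine:
        0   1  
>  q0   q1  q2 
   q1   q3  q4 
   q2   q5  q4 
   q3   q3  q3 
   q4   q6  q3 
   q5   q7  q3 
   q6   q8  q3 
   q7   q8  q8 
 * q8   q3  q3 
(> = start, * = accepting)

start=q0; accept=q8; q0-0>q1; q0-1>q2; q1-0>q3; q1-1>q4; q2-0>q5; q2-1>q4; q3-0>q3; q3-1>q3; q4-0>q6; q4-1>q3; q5-0>q7; q5-1>q3; q6-0>q8; q6-1>q3; q7-0>q8; q7-1>q8; q8-0>q3; q8-1>q3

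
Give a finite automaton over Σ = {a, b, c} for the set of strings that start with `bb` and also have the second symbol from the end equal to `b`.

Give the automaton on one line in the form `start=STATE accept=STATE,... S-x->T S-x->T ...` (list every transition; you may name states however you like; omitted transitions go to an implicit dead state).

Run two small machines in parallel and take their product. The first has 4 states tracking whether the input so far still matches the prefix `bb`; the second has 13 states tracking the last 2 symbols read. A product state is a pair (one from each), accepting exactly when both do.
A 22-state machine:
          a    b    c  
>  s0     s1   s2   s3 
   s1     s4   s5   s6 
   s2     s7   s8   s9 
   s3    s10  s11  s12 
   s4     s4   s5   s6 
   s5     s7  s13   s9 
   s6    s10  s11  s12 
   s7     s4   s5   s6 
 * s8    s14   s8  s15 
   s9    s10  s11  s12 
   s10    s4   s5   s6 
   s11    s7  s13   s9 
   s12   s10  s11  s12 
   s13    s7  s13   s9 
 * s14   s16  s17  s18 
 * s15   s19  s20  s21 
   s16   s16  s17  s18 
   s17   s14   s8  s15 
   s18   s19  s20  s21 
   s19   s16  s17  s18 
   s20   s14   s8  s15 
   s21   s19  s20  s21 
(> = start, * = accepting)

start=s0 accept=s8,s14,s15 s0-a->s1 s0-b->s2 s0-c->s3 s1-a->s4 s1-b->s5 s1-c->s6 s2-a->s7 s2-b->s8 s2-c->s9 s3-a->s10 s3-b->s11 s3-c->s12 s4-a->s4 s4-b->s5 s4-c->s6 s5-a->s7 s5-b->s13 s5-c->s9 s6-a->s10 s6-b->s11 s6-c->s12 s7-a->s4 s7-b->s5 s7-c->s6 s8-a->s14 s8-b->s8 s8-c->s15 s9-a->s10 s9-b->s11 s9-c->s12 s10-a->s4 s10-b->s5 s10-c->s6 s11-a->s7 s11-b->s13 s11-c->s9 s12-a->s10 s12-b->s11 s12-c->s12 s13-a->s7 s13-b->s13 s13-c->s9 s14-a->s16 s14-b->s17 s14-c->s18 s15-a->s19 s15-b->s20 s15-c->s21 s16-a->s16 s16-b->s17 s16-c->s18 s17-a->s14 s17-b->s8 s17-c->s15 s18-a->s19 s18-b->s20 s18-c->s21 s19-a->s16 s19-b->s17 s19-c->s18 s20-a->s14 s20-b->s8 s20-c->s15 s21-a->s19 s21-b->s20 s21-c->s21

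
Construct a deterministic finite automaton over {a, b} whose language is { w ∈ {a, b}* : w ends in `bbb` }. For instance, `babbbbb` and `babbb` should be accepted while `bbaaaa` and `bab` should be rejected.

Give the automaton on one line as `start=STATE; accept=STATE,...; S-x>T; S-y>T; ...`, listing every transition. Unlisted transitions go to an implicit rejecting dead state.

Let each state record the length of the longest suffix of the input read so far that is also a prefix of `bbb`. q1 means the last symbol is `b`; q2 means the last 2 symbols are `bb`; q3 means the last 3 symbols are `bbb`. Accept only at q3, where the string currently ends in `bbb`.
A 4-state machine:
        a   b  
>  q0   q0  q1 
   q1   q0  q2 
   q2   q0  q3 
 * q3   q0  q3 
(> = start, * = accepting)

start=q0; accept=q3; q0-a>q0; q0-b>q1; q1-a>q0; q1-b>q2; q2-a>q0; q2-b>q3; q3-a>q0; q3-b>q3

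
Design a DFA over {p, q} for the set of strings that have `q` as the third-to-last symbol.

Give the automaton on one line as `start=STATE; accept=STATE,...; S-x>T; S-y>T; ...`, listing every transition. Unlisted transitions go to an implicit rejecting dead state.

A DFA must remember the last 3 symbols (since which symbol is third-to-last isn't known until the input ends). Use one state per possible window of the last ≤3 symbols; accept from those whose window starts with `q`.
With 15 states:
          p    q  
>  S0     S1   S2 
   S1     S3   S4 
   S2     S5   S6 
   S3     S7   S8 
   S4     S9  S10 
   S5    S11  S12 
   S6    S13  S14 
   S7     S7   S8 
   S8     S9  S10 
   S9    S11  S12 
   S10   S13  S14 
 * S11    S7   S8 
 * S12    S9  S10 
 * S13   S11  S12 
 * S14   S13  S14 
(> = start, * = accepting)

start=S0; accept=S11,S12,S13,S14; S0-p>S1; S0-q>S2; S1-p>S3; S1-q>S4; S2-p>S5; S2-q>S6; S3-p>S7; S3-q>S8; S4-p>S9; S4-q>S10; S5-p>S11; S5-q>S12; S6-p>S13; S6-q>S14; S7-p>S7; S7-q>S8; S8-p>S9; S8-q>S10; S9-p>S11; S9-q>S12; S10-p>S13; S10-q>S14; S11-p>S7; S11-q>S8; S12-p>S9; S12-q>S10; S13-p>S11; S13-q>S12; S14-p>S13; S14-q>S14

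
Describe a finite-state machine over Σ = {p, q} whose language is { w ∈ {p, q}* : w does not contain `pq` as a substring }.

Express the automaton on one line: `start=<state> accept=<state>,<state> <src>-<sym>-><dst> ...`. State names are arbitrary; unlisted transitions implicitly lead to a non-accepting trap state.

start=s0 accept=s0,s1 s0-p->s1 s0-q->s0 s1-p->s1 s1-q->s2 s2-p->s2 s2-q->s2

Track partial matches of the forbidden pattern `pq`. State s2 is a dead state reached once `pq` has occurred; every other state accepts. s0 means no part of `pq` is currently matched.
        p   q  
>* s0   s1  s0 
 * s1   s1  s2 
   s2   s2  s2 
(> = start, * = accepting)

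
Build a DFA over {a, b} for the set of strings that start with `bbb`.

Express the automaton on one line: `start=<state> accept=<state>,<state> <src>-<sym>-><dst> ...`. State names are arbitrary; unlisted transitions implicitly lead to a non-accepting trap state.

Check the first 3 symbols one by one: S0 through S2 record how many have matched `bbb` so far; any wrong symbol goes to the dead state S4. After all 3 match we enter the accepting sink S3.
A 5-state machine:
        a   b  
>  S0   S4  S1 
   S1   S4  S2 
   S2   S4  S3 
 * S3   S3  S3 
   S4   S4  S4 
(> = start, * = accepting)

start=S0 accept=S3 S0-a->S4 S0-b->S1 S1-a->S4 S1-b->S2 S2-a->S4 S2-b->S3 S3-a->S3 S3-b->S3 S4-a->S4 S4-b->S4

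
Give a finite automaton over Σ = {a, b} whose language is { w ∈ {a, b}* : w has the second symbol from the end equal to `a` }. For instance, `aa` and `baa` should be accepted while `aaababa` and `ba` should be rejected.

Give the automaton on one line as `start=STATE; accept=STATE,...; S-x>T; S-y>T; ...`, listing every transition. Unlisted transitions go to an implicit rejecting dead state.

A DFA must remember the last 2 symbols (since which symbol is second-to-last isn't known until the input ends). Use one state per possible window of the last ≤2 symbols; accept from those whose window starts with `a`.
        a   b  
>  q0   q1  q2 
   q1   q3  q4 
   q2   q5  q6 
 * q3   q3  q4 
 * q4   q5  q6 
   q5   q3  q4 
   q6   q5  q6 
(> = start, * = accepting)

start=q0; accept=q3,q4; q0-a>q1; q0-b>q2; q1-a>q3; q1-b>q4; q2-a>q5; q2-b>q6; q3-a>q3; q3-b>q4; q4-a>q5; q4-b>q6; q5-a>q3; q5-b>q4; q6-a>q5; q6-b>q6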